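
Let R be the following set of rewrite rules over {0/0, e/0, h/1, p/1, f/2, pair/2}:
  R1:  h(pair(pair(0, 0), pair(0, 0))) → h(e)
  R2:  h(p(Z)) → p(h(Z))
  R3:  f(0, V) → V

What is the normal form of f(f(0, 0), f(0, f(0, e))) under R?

1. f(f(0, 0), f(0, f(0, e)))  →  f(0, f(0, f(0, e)))   [R3 at 1]
2. f(0, f(0, f(0, e)))  →  f(0, f(0, e))   [R3 at ε]
3. f(0, f(0, e))  →  f(0, e)   [R3 at ε]
4. f(0, e)  →  e   [R3 at ε]

e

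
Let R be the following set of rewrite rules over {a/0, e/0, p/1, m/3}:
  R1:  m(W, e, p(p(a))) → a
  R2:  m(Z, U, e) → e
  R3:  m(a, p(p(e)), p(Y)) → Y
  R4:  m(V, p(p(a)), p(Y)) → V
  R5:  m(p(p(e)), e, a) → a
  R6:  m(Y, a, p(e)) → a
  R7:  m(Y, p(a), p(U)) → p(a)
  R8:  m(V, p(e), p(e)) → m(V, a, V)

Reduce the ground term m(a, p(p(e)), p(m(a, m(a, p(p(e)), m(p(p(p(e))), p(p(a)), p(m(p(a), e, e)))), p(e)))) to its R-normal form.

1. m(a, p(p(e)), p(m(a, m(a, p(p(e)), m(p(p(p(e))), p(p(a)), p(m(p(a), e, e)))), p(e))))  →  m(a, m(a, p(p(e)), m(p(p(p(e))), p(p(a)), p(m(p(a), e, e)))), p(e))   [R3 at ε]
2. m(a, m(a, p(p(e)), m(p(p(p(e))), p(p(a)), p(m(p(a), e, e)))), p(e))  →  m(a, m(a, p(p(e)), p(p(p(e)))), p(e))   [R4 at 2.3]
3. m(a, m(a, p(p(e)), p(p(p(e)))), p(e))  →  m(a, p(p(e)), p(e))   [R3 at 2]
4. m(a, p(p(e)), p(e))  →  e   [R3 at ε]

e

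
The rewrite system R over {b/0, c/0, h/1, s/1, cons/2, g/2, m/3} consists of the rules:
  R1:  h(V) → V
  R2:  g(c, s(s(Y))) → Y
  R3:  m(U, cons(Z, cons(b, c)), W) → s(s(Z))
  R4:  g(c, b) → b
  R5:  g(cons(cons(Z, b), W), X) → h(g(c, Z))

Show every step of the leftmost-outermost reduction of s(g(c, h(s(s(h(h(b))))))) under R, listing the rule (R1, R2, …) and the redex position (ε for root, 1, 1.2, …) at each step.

s(b)

1. s(g(c, h(s(s(h(h(b)))))))  →  s(g(c, s(s(h(h(b))))))   [R1 at 1.2]
2. s(g(c, s(s(h(h(b))))))  →  s(h(h(b)))   [R2 at 1]
3. s(h(h(b)))  →  s(h(b))   [R1 at 1]
4. s(h(b))  →  s(b)   [R1 at 1]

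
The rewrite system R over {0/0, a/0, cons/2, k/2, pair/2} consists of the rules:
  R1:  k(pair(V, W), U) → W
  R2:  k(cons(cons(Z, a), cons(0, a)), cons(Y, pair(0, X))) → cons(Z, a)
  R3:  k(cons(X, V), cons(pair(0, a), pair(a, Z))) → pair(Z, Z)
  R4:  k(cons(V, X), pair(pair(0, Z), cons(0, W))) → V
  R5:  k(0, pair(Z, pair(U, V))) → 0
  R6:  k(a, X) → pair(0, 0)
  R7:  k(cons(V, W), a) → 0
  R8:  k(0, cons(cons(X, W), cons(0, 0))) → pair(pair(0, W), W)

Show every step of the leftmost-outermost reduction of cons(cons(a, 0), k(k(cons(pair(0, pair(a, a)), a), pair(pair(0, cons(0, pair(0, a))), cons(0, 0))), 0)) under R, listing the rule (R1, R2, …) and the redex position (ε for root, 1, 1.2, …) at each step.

cons(cons(a, 0), pair(a, a))

1. cons(cons(a, 0), k(k(cons(pair(0, pair(a, a)), a), pair(pair(0, cons(0, pair(0, a))), cons(0, 0))), 0))  →  cons(cons(a, 0), k(pair(0, pair(a, a)), 0))   [R4 at 2.1]
2. cons(cons(a, 0), k(pair(0, pair(a, a)), 0))  →  cons(cons(a, 0), pair(a, a))   [R1 at 2]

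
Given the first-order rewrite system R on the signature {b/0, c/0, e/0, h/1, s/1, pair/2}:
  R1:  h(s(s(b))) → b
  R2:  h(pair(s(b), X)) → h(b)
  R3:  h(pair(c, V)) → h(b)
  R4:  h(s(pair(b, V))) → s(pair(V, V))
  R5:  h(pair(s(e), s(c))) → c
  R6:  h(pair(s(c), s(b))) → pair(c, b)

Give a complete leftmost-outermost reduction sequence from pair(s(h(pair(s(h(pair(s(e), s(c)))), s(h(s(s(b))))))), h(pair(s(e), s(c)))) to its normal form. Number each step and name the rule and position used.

1. pair(s(h(pair(s(h(pair(s(e), s(c)))), s(h(s(s(b))))))), h(pair(s(e), s(c))))  →  pair(s(h(pair(s(c), s(h(s(s(b))))))), h(pair(s(e), s(c))))   [R5 at 1.1.1.1.1]
2. pair(s(h(pair(s(c), s(h(s(s(b))))))), h(pair(s(e), s(c))))  →  pair(s(h(pair(s(c), s(b)))), h(pair(s(e), s(c))))   [R1 at 1.1.1.2.1]
3. pair(s(h(pair(s(c), s(b)))), h(pair(s(e), s(c))))  →  pair(s(pair(c, b)), h(pair(s(e), s(c))))   [R6 at 1.1]
4. pair(s(pair(c, b)), h(pair(s(e), s(c))))  →  pair(s(pair(c, b)), c)   [R5 at 2]

pair(s(pair(c, b)), c)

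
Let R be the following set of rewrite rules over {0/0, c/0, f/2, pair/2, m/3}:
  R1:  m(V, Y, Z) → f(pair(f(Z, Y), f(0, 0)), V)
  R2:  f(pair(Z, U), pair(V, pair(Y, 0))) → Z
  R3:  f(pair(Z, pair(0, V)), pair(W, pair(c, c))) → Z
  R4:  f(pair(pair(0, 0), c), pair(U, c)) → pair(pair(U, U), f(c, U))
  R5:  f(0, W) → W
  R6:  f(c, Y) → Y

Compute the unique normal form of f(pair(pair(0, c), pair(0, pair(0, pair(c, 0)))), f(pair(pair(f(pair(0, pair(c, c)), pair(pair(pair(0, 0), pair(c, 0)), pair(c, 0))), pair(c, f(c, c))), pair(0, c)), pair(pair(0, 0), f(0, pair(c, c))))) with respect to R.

1. f(pair(pair(0, c), pair(0, pair(0, pair(c, 0)))), f(pair(pair(f(pair(0, pair(c, c)), pair(pair(pair(0, 0), pair(c, 0)), pair(c, 0))), pair(c, f(c, c))), pair(0, c)), pair(pair(0, 0), f(0, pair(c, c)))))  →  f(pair(pair(0, c), pair(0, pair(0, pair(c, 0)))), f(pair(pair(0, pair(c, f(c, c))), pair(0, c)), pair(pair(0, 0), f(0, pair(c, c)))))   [R2 at 2.1.1.1]
2. f(pair(pair(0, c), pair(0, pair(0, pair(c, 0)))), f(pair(pair(0, pair(c, f(c, c))), pair(0, c)), pair(pair(0, 0), f(0, pair(c, c)))))  →  f(pair(pair(0, c), pair(0, pair(0, pair(c, 0)))), f(pair(pair(0, pair(c, c)), pair(0, c)), pair(pair(0, 0), f(0, pair(c, c)))))   [R6 at 2.1.1.2.2]
3. f(pair(pair(0, c), pair(0, pair(0, pair(c, 0)))), f(pair(pair(0, pair(c, c)), pair(0, c)), pair(pair(0, 0), f(0, pair(c, c)))))  →  f(pair(pair(0, c), pair(0, pair(0, pair(c, 0)))), f(pair(pair(0, pair(c, c)), pair(0, c)), pair(pair(0, 0), pair(c, c))))   [R5 at 2.2.2]
4. f(pair(pair(0, c), pair(0, pair(0, pair(c, 0)))), f(pair(pair(0, pair(c, c)), pair(0, c)), pair(pair(0, 0), pair(c, c))))  →  f(pair(pair(0, c), pair(0, pair(0, pair(c, 0)))), pair(0, pair(c, c)))   [R3 at 2]
5. f(pair(pair(0, c), pair(0, pair(0, pair(c, 0)))), pair(0, pair(c, c)))  →  pair(0, c)   [R3 at ε]

pair(0, c)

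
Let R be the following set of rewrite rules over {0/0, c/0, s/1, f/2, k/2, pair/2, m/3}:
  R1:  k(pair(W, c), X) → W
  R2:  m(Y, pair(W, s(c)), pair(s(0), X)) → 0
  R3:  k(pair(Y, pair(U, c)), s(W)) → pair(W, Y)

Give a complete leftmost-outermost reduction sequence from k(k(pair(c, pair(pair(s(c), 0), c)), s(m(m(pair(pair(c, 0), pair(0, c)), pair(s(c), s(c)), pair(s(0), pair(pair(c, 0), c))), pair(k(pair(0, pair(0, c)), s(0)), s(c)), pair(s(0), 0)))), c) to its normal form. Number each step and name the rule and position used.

1. k(k(pair(c, pair(pair(s(c), 0), c)), s(m(m(pair(pair(c, 0), pair(0, c)), pair(s(c), s(c)), pair(s(0), pair(pair(c, 0), c))), pair(k(pair(0, pair(0, c)), s(0)), s(c)), pair(s(0), 0)))), c)  →  k(pair(m(m(pair(pair(c, 0), pair(0, c)), pair(s(c), s(c)), pair(s(0), pair(pair(c, 0), c))), pair(k(pair(0, pair(0, c)), s(0)), s(c)), pair(s(0), 0)), c), c)   [R3 at 1]
2. k(pair(m(m(pair(pair(c, 0), pair(0, c)), pair(s(c), s(c)), pair(s(0), pair(pair(c, 0), c))), pair(k(pair(0, pair(0, c)), s(0)), s(c)), pair(s(0), 0)), c), c)  →  m(m(pair(pair(c, 0), pair(0, c)), pair(s(c), s(c)), pair(s(0), pair(pair(c, 0), c))), pair(k(pair(0, pair(0, c)), s(0)), s(c)), pair(s(0), 0))   [R1 at ε]
3. m(m(pair(pair(c, 0), pair(0, c)), pair(s(c), s(c)), pair(s(0), pair(pair(c, 0), c))), pair(k(pair(0, pair(0, c)), s(0)), s(c)), pair(s(0), 0))  →  0   [R2 at ε]

0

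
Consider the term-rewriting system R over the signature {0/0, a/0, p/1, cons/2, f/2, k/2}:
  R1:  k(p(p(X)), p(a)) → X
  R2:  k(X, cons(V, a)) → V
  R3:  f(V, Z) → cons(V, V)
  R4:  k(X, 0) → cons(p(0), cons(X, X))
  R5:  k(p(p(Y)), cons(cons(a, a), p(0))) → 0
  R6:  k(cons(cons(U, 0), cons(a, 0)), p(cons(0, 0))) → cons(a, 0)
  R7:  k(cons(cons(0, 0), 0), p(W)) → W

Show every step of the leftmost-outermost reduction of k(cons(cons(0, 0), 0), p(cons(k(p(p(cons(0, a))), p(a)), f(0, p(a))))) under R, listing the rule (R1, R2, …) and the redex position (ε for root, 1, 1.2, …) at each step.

cons(cons(0, a), cons(0, 0))

1. k(cons(cons(0, 0), 0), p(cons(k(p(p(cons(0, a))), p(a)), f(0, p(a)))))  →  cons(k(p(p(cons(0, a))), p(a)), f(0, p(a)))   [R7 at ε]
2. cons(k(p(p(cons(0, a))), p(a)), f(0, p(a)))  →  cons(cons(0, a), f(0, p(a)))   [R1 at 1]
3. cons(cons(0, a), f(0, p(a)))  →  cons(cons(0, a), cons(0, 0))   [R3 at 2]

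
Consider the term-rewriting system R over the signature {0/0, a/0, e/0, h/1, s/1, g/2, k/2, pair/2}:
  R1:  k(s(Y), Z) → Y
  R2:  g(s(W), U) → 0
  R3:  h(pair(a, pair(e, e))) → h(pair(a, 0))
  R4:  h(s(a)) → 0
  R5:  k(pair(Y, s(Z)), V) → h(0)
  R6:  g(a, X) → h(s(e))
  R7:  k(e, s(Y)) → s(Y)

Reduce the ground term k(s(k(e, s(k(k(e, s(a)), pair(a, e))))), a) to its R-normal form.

1. k(s(k(e, s(k(k(e, s(a)), pair(a, e))))), a)  →  k(e, s(k(k(e, s(a)), pair(a, e))))   [R1 at ε]
2. k(e, s(k(k(e, s(a)), pair(a, e))))  →  s(k(k(e, s(a)), pair(a, e)))   [R7 at ε]
3. s(k(k(e, s(a)), pair(a, e)))  →  s(k(s(a), pair(a, e)))   [R7 at 1.1]
4. s(k(s(a), pair(a, e)))  →  s(a)   [R1 at 1]

s(a)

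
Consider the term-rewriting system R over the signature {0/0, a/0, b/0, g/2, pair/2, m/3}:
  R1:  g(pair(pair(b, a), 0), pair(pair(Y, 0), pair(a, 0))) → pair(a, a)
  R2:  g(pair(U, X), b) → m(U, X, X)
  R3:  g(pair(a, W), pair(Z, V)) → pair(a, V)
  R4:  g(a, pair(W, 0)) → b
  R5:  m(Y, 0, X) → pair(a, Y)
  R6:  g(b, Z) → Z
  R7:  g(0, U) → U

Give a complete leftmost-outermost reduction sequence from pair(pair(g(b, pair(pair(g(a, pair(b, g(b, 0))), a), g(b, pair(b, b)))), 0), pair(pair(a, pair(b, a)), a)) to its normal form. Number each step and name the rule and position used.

pair(pair(pair(pair(b, a), pair(b, b)), 0), pair(pair(a, pair(b, a)), a))

1. pair(pair(g(b, pair(pair(g(a, pair(b, g(b, 0))), a), g(b, pair(b, b)))), 0), pair(pair(a, pair(b, a)), a))  →  pair(pair(pair(pair(g(a, pair(b, g(b, 0))), a), g(b, pair(b, b))), 0), pair(pair(a, pair(b, a)), a))   [R6 at 1.1]
2. pair(pair(pair(pair(g(a, pair(b, g(b, 0))), a), g(b, pair(b, b))), 0), pair(pair(a, pair(b, a)), a))  →  pair(pair(pair(pair(g(a, pair(b, 0)), a), g(b, pair(b, b))), 0), pair(pair(a, pair(b, a)), a))   [R6 at 1.1.1.1.2.2]
3. pair(pair(pair(pair(g(a, pair(b, 0)), a), g(b, pair(b, b))), 0), pair(pair(a, pair(b, a)), a))  →  pair(pair(pair(pair(b, a), g(b, pair(b, b))), 0), pair(pair(a, pair(b, a)), a))   [R4 at 1.1.1.1]
4. pair(pair(pair(pair(b, a), g(b, pair(b, b))), 0), pair(pair(a, pair(b, a)), a))  →  pair(pair(pair(pair(b, a), pair(b, b)), 0), pair(pair(a, pair(b, a)), a))   [R6 at 1.1.2]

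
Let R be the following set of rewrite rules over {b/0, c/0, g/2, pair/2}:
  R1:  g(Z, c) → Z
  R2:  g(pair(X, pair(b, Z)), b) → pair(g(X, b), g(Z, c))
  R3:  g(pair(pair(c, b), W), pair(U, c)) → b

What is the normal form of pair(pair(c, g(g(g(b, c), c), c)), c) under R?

1. pair(pair(c, g(g(g(b, c), c), c)), c)  →  pair(pair(c, g(g(b, c), c)), c)   [R1 at 1.2]
2. pair(pair(c, g(g(b, c), c)), c)  →  pair(pair(c, g(b, c)), c)   [R1 at 1.2]
3. pair(pair(c, g(b, c)), c)  →  pair(pair(c, b), c)   [R1 at 1.2]

pair(pair(c, b), c)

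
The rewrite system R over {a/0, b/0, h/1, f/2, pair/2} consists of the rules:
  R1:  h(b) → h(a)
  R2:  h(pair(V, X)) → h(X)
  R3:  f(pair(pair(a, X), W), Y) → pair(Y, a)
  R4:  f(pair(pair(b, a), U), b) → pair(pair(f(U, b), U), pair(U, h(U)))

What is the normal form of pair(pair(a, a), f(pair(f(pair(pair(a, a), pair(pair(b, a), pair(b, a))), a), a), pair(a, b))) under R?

pair(pair(a, a), pair(pair(a, b), a))

1. pair(pair(a, a), f(pair(f(pair(pair(a, a), pair(pair(b, a), pair(b, a))), a), a), pair(a, b)))  →  pair(pair(a, a), f(pair(pair(a, a), a), pair(a, b)))   [R3 at 2.1.1]
2. pair(pair(a, a), f(pair(pair(a, a), a), pair(a, b)))  →  pair(pair(a, a), pair(pair(a, b), a))   [R3 at 2]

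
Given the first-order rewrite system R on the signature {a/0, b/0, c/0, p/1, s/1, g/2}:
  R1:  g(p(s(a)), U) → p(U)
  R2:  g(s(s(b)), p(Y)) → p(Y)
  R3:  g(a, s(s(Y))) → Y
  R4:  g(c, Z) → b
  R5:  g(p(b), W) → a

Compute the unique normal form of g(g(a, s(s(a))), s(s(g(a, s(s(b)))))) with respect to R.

b

1. g(g(a, s(s(a))), s(s(g(a, s(s(b))))))  →  g(a, s(s(g(a, s(s(b))))))   [R3 at 1]
2. g(a, s(s(g(a, s(s(b))))))  →  g(a, s(s(b)))   [R3 at ε]
3. g(a, s(s(b)))  →  b   [R3 at ε]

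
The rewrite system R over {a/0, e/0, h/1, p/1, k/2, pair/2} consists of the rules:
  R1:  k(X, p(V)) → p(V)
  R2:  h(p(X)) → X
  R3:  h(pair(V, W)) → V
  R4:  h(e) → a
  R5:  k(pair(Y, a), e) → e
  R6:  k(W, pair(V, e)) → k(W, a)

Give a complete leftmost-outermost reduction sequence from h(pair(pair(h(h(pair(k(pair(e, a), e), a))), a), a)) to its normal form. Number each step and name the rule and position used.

1. h(pair(pair(h(h(pair(k(pair(e, a), e), a))), a), a))  →  pair(h(h(pair(k(pair(e, a), e), a))), a)   [R3 at ε]
2. pair(h(h(pair(k(pair(e, a), e), a))), a)  →  pair(h(k(pair(e, a), e)), a)   [R3 at 1.1]
3. pair(h(k(pair(e, a), e)), a)  →  pair(h(e), a)   [R5 at 1.1]
4. pair(h(e), a)  →  pair(a, a)   [R4 at 1]

pair(a, a)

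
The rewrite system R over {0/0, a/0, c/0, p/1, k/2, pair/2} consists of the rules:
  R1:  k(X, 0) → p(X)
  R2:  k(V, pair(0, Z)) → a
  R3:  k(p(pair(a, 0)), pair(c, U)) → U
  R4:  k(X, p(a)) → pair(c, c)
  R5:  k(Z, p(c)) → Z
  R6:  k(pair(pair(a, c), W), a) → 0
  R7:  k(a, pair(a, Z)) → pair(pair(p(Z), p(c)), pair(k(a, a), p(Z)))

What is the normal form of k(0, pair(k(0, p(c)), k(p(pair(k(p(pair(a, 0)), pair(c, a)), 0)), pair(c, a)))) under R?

a

1. k(0, pair(k(0, p(c)), k(p(pair(k(p(pair(a, 0)), pair(c, a)), 0)), pair(c, a))))  →  k(0, pair(0, k(p(pair(k(p(pair(a, 0)), pair(c, a)), 0)), pair(c, a))))   [R5 at 2.1]
2. k(0, pair(0, k(p(pair(k(p(pair(a, 0)), pair(c, a)), 0)), pair(c, a))))  →  a   [R2 at ε]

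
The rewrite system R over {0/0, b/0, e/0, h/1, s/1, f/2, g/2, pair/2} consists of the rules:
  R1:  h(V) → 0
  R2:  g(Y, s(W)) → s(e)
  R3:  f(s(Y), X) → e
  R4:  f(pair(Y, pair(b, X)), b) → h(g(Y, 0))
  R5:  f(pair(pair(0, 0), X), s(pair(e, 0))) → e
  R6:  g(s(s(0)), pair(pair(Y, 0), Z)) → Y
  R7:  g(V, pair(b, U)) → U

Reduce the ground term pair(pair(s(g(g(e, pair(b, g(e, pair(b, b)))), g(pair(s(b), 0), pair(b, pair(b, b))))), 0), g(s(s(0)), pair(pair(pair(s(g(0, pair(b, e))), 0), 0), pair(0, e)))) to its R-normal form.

1. pair(pair(s(g(g(e, pair(b, g(e, pair(b, b)))), g(pair(s(b), 0), pair(b, pair(b, b))))), 0), g(s(s(0)), pair(pair(pair(s(g(0, pair(b, e))), 0), 0), pair(0, e))))  →  pair(pair(s(g(g(e, pair(b, b)), g(pair(s(b), 0), pair(b, pair(b, b))))), 0), g(s(s(0)), pair(pair(pair(s(g(0, pair(b, e))), 0), 0), pair(0, e))))   [R7 at 1.1.1.1]
2. pair(pair(s(g(g(e, pair(b, b)), g(pair(s(b), 0), pair(b, pair(b, b))))), 0), g(s(s(0)), pair(pair(pair(s(g(0, pair(b, e))), 0), 0), pair(0, e))))  →  pair(pair(s(g(b, g(pair(s(b), 0), pair(b, pair(b, b))))), 0), g(s(s(0)), pair(pair(pair(s(g(0, pair(b, e))), 0), 0), pair(0, e))))   [R7 at 1.1.1.1]
3. pair(pair(s(g(b, g(pair(s(b), 0), pair(b, pair(b, b))))), 0), g(s(s(0)), pair(pair(pair(s(g(0, pair(b, e))), 0), 0), pair(0, e))))  →  pair(pair(s(g(b, pair(b, b))), 0), g(s(s(0)), pair(pair(pair(s(g(0, pair(b, e))), 0), 0), pair(0, e))))   [R7 at 1.1.1.2]
4. pair(pair(s(g(b, pair(b, b))), 0), g(s(s(0)), pair(pair(pair(s(g(0, pair(b, e))), 0), 0), pair(0, e))))  →  pair(pair(s(b), 0), g(s(s(0)), pair(pair(pair(s(g(0, pair(b, e))), 0), 0), pair(0, e))))   [R7 at 1.1.1]
5. pair(pair(s(b), 0), g(s(s(0)), pair(pair(pair(s(g(0, pair(b, e))), 0), 0), pair(0, e))))  →  pair(pair(s(b), 0), pair(s(g(0, pair(b, e))), 0))   [R6 at 2]
6. pair(pair(s(b), 0), pair(s(g(0, pair(b, e))), 0))  →  pair(pair(s(b), 0), pair(s(e), 0))   [R7 at 2.1.1]

pair(pair(s(b), 0), pair(s(e), 0))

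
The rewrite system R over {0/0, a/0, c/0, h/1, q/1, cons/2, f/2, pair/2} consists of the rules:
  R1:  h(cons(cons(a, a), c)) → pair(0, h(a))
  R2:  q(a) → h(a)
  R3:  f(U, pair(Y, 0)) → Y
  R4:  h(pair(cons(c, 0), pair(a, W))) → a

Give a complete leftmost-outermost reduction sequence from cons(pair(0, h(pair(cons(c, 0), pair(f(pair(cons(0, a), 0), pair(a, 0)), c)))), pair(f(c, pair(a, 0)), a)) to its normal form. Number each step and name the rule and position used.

1. cons(pair(0, h(pair(cons(c, 0), pair(f(pair(cons(0, a), 0), pair(a, 0)), c)))), pair(f(c, pair(a, 0)), a))  →  cons(pair(0, h(pair(cons(c, 0), pair(a, c)))), pair(f(c, pair(a, 0)), a))   [R3 at 1.2.1.2.1]
2. cons(pair(0, h(pair(cons(c, 0), pair(a, c)))), pair(f(c, pair(a, 0)), a))  →  cons(pair(0, a), pair(f(c, pair(a, 0)), a))   [R4 at 1.2]
3. cons(pair(0, a), pair(f(c, pair(a, 0)), a))  →  cons(pair(0, a), pair(a, a))   [R3 at 2.1]

cons(pair(0, a), pair(a, a))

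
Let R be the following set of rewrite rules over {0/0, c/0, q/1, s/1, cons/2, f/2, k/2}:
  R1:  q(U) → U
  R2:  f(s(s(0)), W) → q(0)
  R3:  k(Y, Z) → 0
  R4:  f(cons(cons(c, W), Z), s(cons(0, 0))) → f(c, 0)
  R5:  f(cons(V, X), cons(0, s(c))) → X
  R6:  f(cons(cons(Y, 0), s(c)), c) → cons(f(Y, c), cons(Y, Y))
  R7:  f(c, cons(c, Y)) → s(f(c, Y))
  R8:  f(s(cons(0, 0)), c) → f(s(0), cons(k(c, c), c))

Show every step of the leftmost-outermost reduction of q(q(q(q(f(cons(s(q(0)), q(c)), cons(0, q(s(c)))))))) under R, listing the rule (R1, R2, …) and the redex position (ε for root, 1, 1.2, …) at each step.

1. q(q(q(q(f(cons(s(q(0)), q(c)), cons(0, q(s(c))))))))  →  q(q(q(f(cons(s(q(0)), q(c)), cons(0, q(s(c)))))))   [R1 at ε]
2. q(q(q(f(cons(s(q(0)), q(c)), cons(0, q(s(c)))))))  →  q(q(f(cons(s(q(0)), q(c)), cons(0, q(s(c))))))   [R1 at ε]
3. q(q(f(cons(s(q(0)), q(c)), cons(0, q(s(c))))))  →  q(f(cons(s(q(0)), q(c)), cons(0, q(s(c)))))   [R1 at ε]
4. q(f(cons(s(q(0)), q(c)), cons(0, q(s(c)))))  →  f(cons(s(q(0)), q(c)), cons(0, q(s(c))))   [R1 at ε]
5. f(cons(s(q(0)), q(c)), cons(0, q(s(c))))  →  f(cons(s(0), q(c)), cons(0, q(s(c))))   [R1 at 1.1.1]
6. f(cons(s(0), q(c)), cons(0, q(s(c))))  →  f(cons(s(0), c), cons(0, q(s(c))))   [R1 at 1.2]
7. f(cons(s(0), c), cons(0, q(s(c))))  →  f(cons(s(0), c), cons(0, s(c)))   [R1 at 2.2]
8. f(cons(s(0), c), cons(0, s(c)))  →  c   [R5 at ε]

c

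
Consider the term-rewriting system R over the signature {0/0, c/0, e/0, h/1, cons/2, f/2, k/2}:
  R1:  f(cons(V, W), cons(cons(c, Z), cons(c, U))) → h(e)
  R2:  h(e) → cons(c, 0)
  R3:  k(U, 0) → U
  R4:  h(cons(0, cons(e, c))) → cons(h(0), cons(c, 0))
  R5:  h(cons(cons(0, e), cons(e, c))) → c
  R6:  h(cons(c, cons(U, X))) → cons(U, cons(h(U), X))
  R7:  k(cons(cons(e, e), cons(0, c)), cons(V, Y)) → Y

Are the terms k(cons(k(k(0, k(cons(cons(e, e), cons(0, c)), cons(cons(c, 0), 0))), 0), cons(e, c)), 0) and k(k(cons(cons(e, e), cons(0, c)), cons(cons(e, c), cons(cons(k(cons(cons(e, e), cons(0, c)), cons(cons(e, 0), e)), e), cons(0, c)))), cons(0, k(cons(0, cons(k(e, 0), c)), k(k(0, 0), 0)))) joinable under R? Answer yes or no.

yes — NF(t₁) = cons(0, cons(e, c)), NF(t₂) = cons(0, cons(e, c))

Reduce t₁ = k(cons(k(k(0, k(cons(cons(e, e), cons(0, c)), cons(cons(c, 0), 0))), 0), cons(e, c)), 0):
1. k(cons(k(k(0, k(cons(cons(e, e), cons(0, c)), cons(cons(c, 0), 0))), 0), cons(e, c)), 0)  →  cons(k(k(0, k(cons(cons(e, e), cons(0, c)), cons(cons(c, 0), 0))), 0), cons(e, c))   [R3 at ε]
2. cons(k(k(0, k(cons(cons(e, e), cons(0, c)), cons(cons(c, 0), 0))), 0), cons(e, c))  →  cons(k(0, k(cons(cons(e, e), cons(0, c)), cons(cons(c, 0), 0))), cons(e, c))   [R3 at 1]
3. cons(k(0, k(cons(cons(e, e), cons(0, c)), cons(cons(c, 0), 0))), cons(e, c))  →  cons(k(0, 0), cons(e, c))   [R7 at 1.2]
4. cons(k(0, 0), cons(e, c))  →  cons(0, cons(e, c))   [R3 at 1]

Reduce t₂ = k(k(cons(cons(e, e), cons(0, c)), cons(cons(e, c), cons(cons(k(cons(cons(e, e), cons(0, c)), cons(cons(e, 0), e)), e), cons(0, c)))), cons(0, k(cons(0, cons(k(e, 0), c)), k(k(0, 0), 0)))):
1. k(k(cons(cons(e, e), cons(0, c)), cons(cons(e, c), cons(cons(k(cons(cons(e, e), cons(0, c)), cons(cons(e, 0), e)), e), cons(0, c)))), cons(0, k(cons(0, cons(k(e, 0), c)), k(k(0, 0), 0))))  →  k(cons(cons(k(cons(cons(e, e), cons(0, c)), cons(cons(e, 0), e)), e), cons(0, c)), cons(0, k(cons(0, cons(k(e, 0), c)), k(k(0, 0), 0))))   [R7 at 1]
2. k(cons(cons(k(cons(cons(e, e), cons(0, c)), cons(cons(e, 0), e)), e), cons(0, c)), cons(0, k(cons(0, cons(k(e, 0), c)), k(k(0, 0), 0))))  →  k(cons(cons(e, e), cons(0, c)), cons(0, k(cons(0, cons(k(e, 0), c)), k(k(0, 0), 0))))   [R7 at 1.1.1]
3. k(cons(cons(e, e), cons(0, c)), cons(0, k(cons(0, cons(k(e, 0), c)), k(k(0, 0), 0))))  →  k(cons(0, cons(k(e, 0), c)), k(k(0, 0), 0))   [R7 at ε]
4. k(cons(0, cons(k(e, 0), c)), k(k(0, 0), 0))  →  k(cons(0, cons(e, c)), k(k(0, 0), 0))   [R3 at 1.2.1]
5. k(cons(0, cons(e, c)), k(k(0, 0), 0))  →  k(cons(0, cons(e, c)), k(0, 0))   [R3 at 2]
6. k(cons(0, cons(e, c)), k(0, 0))  →  k(cons(0, cons(e, c)), 0)   [R3 at 2]
7. k(cons(0, cons(e, c)), 0)  →  cons(0, cons(e, c))   [R3 at ε]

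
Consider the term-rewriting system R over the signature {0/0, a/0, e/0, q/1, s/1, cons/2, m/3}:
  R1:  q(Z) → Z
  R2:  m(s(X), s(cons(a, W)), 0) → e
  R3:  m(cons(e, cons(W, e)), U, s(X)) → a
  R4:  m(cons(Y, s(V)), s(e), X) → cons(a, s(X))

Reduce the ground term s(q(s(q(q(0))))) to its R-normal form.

s(s(0))

1. s(q(s(q(q(0)))))  →  s(s(q(q(0))))   [R1 at 1]
2. s(s(q(q(0))))  →  s(s(q(0)))   [R1 at 1.1]
3. s(s(q(0)))  →  s(s(0))   [R1 at 1.1]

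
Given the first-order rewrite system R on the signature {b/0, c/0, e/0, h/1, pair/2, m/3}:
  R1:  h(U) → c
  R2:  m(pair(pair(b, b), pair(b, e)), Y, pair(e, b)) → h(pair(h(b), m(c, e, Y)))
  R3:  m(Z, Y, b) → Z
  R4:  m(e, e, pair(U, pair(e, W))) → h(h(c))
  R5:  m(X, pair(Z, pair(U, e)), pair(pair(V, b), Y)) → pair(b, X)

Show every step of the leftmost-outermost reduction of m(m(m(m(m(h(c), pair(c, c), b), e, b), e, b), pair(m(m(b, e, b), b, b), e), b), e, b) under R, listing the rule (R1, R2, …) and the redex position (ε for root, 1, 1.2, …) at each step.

c

1. m(m(m(m(m(h(c), pair(c, c), b), e, b), e, b), pair(m(m(b, e, b), b, b), e), b), e, b)  →  m(m(m(m(h(c), pair(c, c), b), e, b), e, b), pair(m(m(b, e, b), b, b), e), b)   [R3 at ε]
2. m(m(m(m(h(c), pair(c, c), b), e, b), e, b), pair(m(m(b, e, b), b, b), e), b)  →  m(m(m(h(c), pair(c, c), b), e, b), e, b)   [R3 at ε]
3. m(m(m(h(c), pair(c, c), b), e, b), e, b)  →  m(m(h(c), pair(c, c), b), e, b)   [R3 at ε]
4. m(m(h(c), pair(c, c), b), e, b)  →  m(h(c), pair(c, c), b)   [R3 at ε]
5. m(h(c), pair(c, c), b)  →  h(c)   [R3 at ε]
6. h(c)  →  c   [R1 at ε]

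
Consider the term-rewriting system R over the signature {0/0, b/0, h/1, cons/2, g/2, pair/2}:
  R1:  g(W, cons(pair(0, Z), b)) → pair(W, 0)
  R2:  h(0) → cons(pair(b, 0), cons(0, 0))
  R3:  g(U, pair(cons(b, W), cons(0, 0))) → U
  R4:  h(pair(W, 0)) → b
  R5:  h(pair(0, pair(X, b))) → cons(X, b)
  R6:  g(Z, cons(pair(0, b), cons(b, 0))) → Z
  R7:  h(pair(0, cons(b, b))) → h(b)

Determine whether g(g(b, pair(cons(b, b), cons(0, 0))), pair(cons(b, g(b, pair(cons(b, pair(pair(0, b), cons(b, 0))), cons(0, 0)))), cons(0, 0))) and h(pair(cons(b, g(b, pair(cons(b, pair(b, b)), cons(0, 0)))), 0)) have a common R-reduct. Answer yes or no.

Reduce t₁ = g(g(b, pair(cons(b, b), cons(0, 0))), pair(cons(b, g(b, pair(cons(b, pair(pair(0, b), cons(b, 0))), cons(0, 0)))), cons(0, 0))):
1. g(g(b, pair(cons(b, b), cons(0, 0))), pair(cons(b, g(b, pair(cons(b, pair(pair(0, b), cons(b, 0))), cons(0, 0)))), cons(0, 0)))  →  g(b, pair(cons(b, b), cons(0, 0)))   [R3 at ε]
2. g(b, pair(cons(b, b), cons(0, 0)))  →  b   [R3 at ε]

Reduce t₂ = h(pair(cons(b, g(b, pair(cons(b, pair(b, b)), cons(0, 0)))), 0)):
1. h(pair(cons(b, g(b, pair(cons(b, pair(b, b)), cons(0, 0)))), 0))  →  b   [R4 at ε]

yes — NF(t₁) = b, NF(t₂) = b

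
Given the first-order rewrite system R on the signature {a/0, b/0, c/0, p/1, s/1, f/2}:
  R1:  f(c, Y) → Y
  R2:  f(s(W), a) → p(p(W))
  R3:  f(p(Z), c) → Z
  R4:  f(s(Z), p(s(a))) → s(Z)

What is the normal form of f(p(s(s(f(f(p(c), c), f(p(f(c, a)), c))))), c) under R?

s(s(a))

1. f(p(s(s(f(f(p(c), c), f(p(f(c, a)), c))))), c)  →  s(s(f(f(p(c), c), f(p(f(c, a)), c))))   [R3 at ε]
2. s(s(f(f(p(c), c), f(p(f(c, a)), c))))  →  s(s(f(c, f(p(f(c, a)), c))))   [R3 at 1.1.1]
3. s(s(f(c, f(p(f(c, a)), c))))  →  s(s(f(p(f(c, a)), c)))   [R1 at 1.1]
4. s(s(f(p(f(c, a)), c)))  →  s(s(f(c, a)))   [R3 at 1.1]
5. s(s(f(c, a)))  →  s(s(a))   [R1 at 1.1]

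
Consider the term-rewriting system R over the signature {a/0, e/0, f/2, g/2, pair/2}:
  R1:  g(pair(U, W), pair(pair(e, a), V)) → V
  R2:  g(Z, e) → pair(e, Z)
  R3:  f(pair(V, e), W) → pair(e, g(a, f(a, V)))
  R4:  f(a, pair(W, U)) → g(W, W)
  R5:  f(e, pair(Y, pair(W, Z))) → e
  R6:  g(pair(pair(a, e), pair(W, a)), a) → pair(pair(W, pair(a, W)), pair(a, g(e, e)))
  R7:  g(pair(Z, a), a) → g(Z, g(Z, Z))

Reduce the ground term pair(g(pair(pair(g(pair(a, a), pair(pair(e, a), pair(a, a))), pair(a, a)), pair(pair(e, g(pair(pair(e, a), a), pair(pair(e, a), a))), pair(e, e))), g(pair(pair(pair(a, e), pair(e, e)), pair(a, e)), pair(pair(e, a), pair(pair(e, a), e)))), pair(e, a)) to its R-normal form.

pair(e, pair(e, a))

1. pair(g(pair(pair(g(pair(a, a), pair(pair(e, a), pair(a, a))), pair(a, a)), pair(pair(e, g(pair(pair(e, a), a), pair(pair(e, a), a))), pair(e, e))), g(pair(pair(pair(a, e), pair(e, e)), pair(a, e)), pair(pair(e, a), pair(pair(e, a), e)))), pair(e, a))  →  pair(g(pair(pair(pair(a, a), pair(a, a)), pair(pair(e, g(pair(pair(e, a), a), pair(pair(e, a), a))), pair(e, e))), g(pair(pair(pair(a, e), pair(e, e)), pair(a, e)), pair(pair(e, a), pair(pair(e, a), e)))), pair(e, a))   [R1 at 1.1.1.1]
2. pair(g(pair(pair(pair(a, a), pair(a, a)), pair(pair(e, g(pair(pair(e, a), a), pair(pair(e, a), a))), pair(e, e))), g(pair(pair(pair(a, e), pair(e, e)), pair(a, e)), pair(pair(e, a), pair(pair(e, a), e)))), pair(e, a))  →  pair(g(pair(pair(pair(a, a), pair(a, a)), pair(pair(e, a), pair(e, e))), g(pair(pair(pair(a, e), pair(e, e)), pair(a, e)), pair(pair(e, a), pair(pair(e, a), e)))), pair(e, a))   [R1 at 1.1.2.1.2]
3. pair(g(pair(pair(pair(a, a), pair(a, a)), pair(pair(e, a), pair(e, e))), g(pair(pair(pair(a, e), pair(e, e)), pair(a, e)), pair(pair(e, a), pair(pair(e, a), e)))), pair(e, a))  →  pair(g(pair(pair(pair(a, a), pair(a, a)), pair(pair(e, a), pair(e, e))), pair(pair(e, a), e)), pair(e, a))   [R1 at 1.2]
4. pair(g(pair(pair(pair(a, a), pair(a, a)), pair(pair(e, a), pair(e, e))), pair(pair(e, a), e)), pair(e, a))  →  pair(e, pair(e, a))   [R1 at 1]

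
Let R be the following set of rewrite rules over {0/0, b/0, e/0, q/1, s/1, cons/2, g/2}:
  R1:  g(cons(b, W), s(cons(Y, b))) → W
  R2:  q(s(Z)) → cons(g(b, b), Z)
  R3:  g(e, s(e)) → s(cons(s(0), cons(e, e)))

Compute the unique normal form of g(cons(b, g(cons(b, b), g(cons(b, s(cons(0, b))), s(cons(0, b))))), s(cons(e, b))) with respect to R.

1. g(cons(b, g(cons(b, b), g(cons(b, s(cons(0, b))), s(cons(0, b))))), s(cons(e, b)))  →  g(cons(b, b), g(cons(b, s(cons(0, b))), s(cons(0, b))))   [R1 at ε]
2. g(cons(b, b), g(cons(b, s(cons(0, b))), s(cons(0, b))))  →  g(cons(b, b), s(cons(0, b)))   [R1 at 2]
3. g(cons(b, b), s(cons(0, b)))  →  b   [R1 at ε]

b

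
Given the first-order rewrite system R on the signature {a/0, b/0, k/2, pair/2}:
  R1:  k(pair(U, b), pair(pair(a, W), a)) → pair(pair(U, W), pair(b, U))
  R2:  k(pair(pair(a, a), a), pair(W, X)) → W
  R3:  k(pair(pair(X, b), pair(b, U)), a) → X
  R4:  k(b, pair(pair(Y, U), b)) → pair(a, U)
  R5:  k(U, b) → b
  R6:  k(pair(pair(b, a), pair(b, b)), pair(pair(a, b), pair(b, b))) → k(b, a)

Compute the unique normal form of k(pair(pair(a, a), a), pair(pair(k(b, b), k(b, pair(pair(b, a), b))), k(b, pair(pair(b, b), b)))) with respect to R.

1. k(pair(pair(a, a), a), pair(pair(k(b, b), k(b, pair(pair(b, a), b))), k(b, pair(pair(b, b), b))))  →  pair(k(b, b), k(b, pair(pair(b, a), b)))   [R2 at ε]
2. pair(k(b, b), k(b, pair(pair(b, a), b)))  →  pair(b, k(b, pair(pair(b, a), b)))   [R5 at 1]
3. pair(b, k(b, pair(pair(b, a), b)))  →  pair(b, pair(a, a))   [R4 at 2]

pair(b, pair(a, a))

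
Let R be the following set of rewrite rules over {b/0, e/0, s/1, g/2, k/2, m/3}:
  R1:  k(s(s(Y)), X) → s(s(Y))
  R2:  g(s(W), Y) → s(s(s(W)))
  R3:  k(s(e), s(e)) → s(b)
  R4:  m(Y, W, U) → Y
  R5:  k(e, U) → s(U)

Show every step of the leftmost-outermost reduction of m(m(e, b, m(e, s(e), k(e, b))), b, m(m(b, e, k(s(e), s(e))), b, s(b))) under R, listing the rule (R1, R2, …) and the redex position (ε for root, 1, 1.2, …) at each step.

1. m(m(e, b, m(e, s(e), k(e, b))), b, m(m(b, e, k(s(e), s(e))), b, s(b)))  →  m(e, b, m(e, s(e), k(e, b)))   [R4 at ε]
2. m(e, b, m(e, s(e), k(e, b)))  →  e   [R4 at ε]

e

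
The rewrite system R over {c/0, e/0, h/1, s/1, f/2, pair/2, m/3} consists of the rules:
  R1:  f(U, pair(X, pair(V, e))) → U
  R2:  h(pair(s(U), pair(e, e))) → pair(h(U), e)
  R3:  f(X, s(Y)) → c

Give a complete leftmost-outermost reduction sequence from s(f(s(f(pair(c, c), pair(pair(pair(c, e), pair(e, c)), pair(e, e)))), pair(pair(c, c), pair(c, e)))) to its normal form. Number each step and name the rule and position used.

s(s(pair(c, c)))

1. s(f(s(f(pair(c, c), pair(pair(pair(c, e), pair(e, c)), pair(e, e)))), pair(pair(c, c), pair(c, e))))  →  s(s(f(pair(c, c), pair(pair(pair(c, e), pair(e, c)), pair(e, e)))))   [R1 at 1]
2. s(s(f(pair(c, c), pair(pair(pair(c, e), pair(e, c)), pair(e, e)))))  →  s(s(pair(c, c)))   [R1 at 1.1]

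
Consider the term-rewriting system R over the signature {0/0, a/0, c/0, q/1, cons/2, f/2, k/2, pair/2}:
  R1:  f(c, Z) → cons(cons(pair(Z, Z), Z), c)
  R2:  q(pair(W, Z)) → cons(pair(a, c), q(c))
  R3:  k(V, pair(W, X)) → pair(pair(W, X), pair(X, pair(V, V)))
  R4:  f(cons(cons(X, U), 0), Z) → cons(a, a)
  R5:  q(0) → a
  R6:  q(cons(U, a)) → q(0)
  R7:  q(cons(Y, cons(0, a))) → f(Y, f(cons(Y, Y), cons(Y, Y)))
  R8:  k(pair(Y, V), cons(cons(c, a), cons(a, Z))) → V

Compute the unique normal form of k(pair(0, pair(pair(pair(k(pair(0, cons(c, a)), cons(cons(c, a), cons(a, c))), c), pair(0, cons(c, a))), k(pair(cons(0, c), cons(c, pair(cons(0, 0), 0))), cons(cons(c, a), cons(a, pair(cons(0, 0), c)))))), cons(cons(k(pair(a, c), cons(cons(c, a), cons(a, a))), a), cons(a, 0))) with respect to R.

pair(pair(pair(cons(c, a), c), pair(0, cons(c, a))), cons(c, pair(cons(0, 0), 0)))

1. k(pair(0, pair(pair(pair(k(pair(0, cons(c, a)), cons(cons(c, a), cons(a, c))), c), pair(0, cons(c, a))), k(pair(cons(0, c), cons(c, pair(cons(0, 0), 0))), cons(cons(c, a), cons(a, pair(cons(0, 0), c)))))), cons(cons(k(pair(a, c), cons(cons(c, a), cons(a, a))), a), cons(a, 0)))  →  k(pair(0, pair(pair(pair(cons(c, a), c), pair(0, cons(c, a))), k(pair(cons(0, c), cons(c, pair(cons(0, 0), 0))), cons(cons(c, a), cons(a, pair(cons(0, 0), c)))))), cons(cons(k(pair(a, c), cons(cons(c, a), cons(a, a))), a), cons(a, 0)))   [R8 at 1.2.1.1.1]
2. k(pair(0, pair(pair(pair(cons(c, a), c), pair(0, cons(c, a))), k(pair(cons(0, c), cons(c, pair(cons(0, 0), 0))), cons(cons(c, a), cons(a, pair(cons(0, 0), c)))))), cons(cons(k(pair(a, c), cons(cons(c, a), cons(a, a))), a), cons(a, 0)))  →  k(pair(0, pair(pair(pair(cons(c, a), c), pair(0, cons(c, a))), cons(c, pair(cons(0, 0), 0)))), cons(cons(k(pair(a, c), cons(cons(c, a), cons(a, a))), a), cons(a, 0)))   [R8 at 1.2.2]
3. k(pair(0, pair(pair(pair(cons(c, a), c), pair(0, cons(c, a))), cons(c, pair(cons(0, 0), 0)))), cons(cons(k(pair(a, c), cons(cons(c, a), cons(a, a))), a), cons(a, 0)))  →  k(pair(0, pair(pair(pair(cons(c, a), c), pair(0, cons(c, a))), cons(c, pair(cons(0, 0), 0)))), cons(cons(c, a), cons(a, 0)))   [R8 at 2.1.1]
4. k(pair(0, pair(pair(pair(cons(c, a), c), pair(0, cons(c, a))), cons(c, pair(cons(0, 0), 0)))), cons(cons(c, a), cons(a, 0)))  →  pair(pair(pair(cons(c, a), c), pair(0, cons(c, a))), cons(c, pair(cons(0, 0), 0)))   [R8 at ε]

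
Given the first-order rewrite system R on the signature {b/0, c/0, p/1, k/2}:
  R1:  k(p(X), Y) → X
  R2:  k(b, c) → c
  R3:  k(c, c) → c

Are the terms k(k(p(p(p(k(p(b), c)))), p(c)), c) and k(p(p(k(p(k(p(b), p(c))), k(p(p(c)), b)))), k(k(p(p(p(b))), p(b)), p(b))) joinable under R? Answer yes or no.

yes — NF(t₁) = p(b), NF(t₂) = p(b)

Reduce t₁ = k(k(p(p(p(k(p(b), c)))), p(c)), c):
1. k(k(p(p(p(k(p(b), c)))), p(c)), c)  →  k(p(p(k(p(b), c))), c)   [R1 at 1]
2. k(p(p(k(p(b), c))), c)  →  p(k(p(b), c))   [R1 at ε]
3. p(k(p(b), c))  →  p(b)   [R1 at 1]

Reduce t₂ = k(p(p(k(p(k(p(b), p(c))), k(p(p(c)), b)))), k(k(p(p(p(b))), p(b)), p(b))):
1. k(p(p(k(p(k(p(b), p(c))), k(p(p(c)), b)))), k(k(p(p(p(b))), p(b)), p(b)))  →  p(k(p(k(p(b), p(c))), k(p(p(c)), b)))   [R1 at ε]
2. p(k(p(k(p(b), p(c))), k(p(p(c)), b)))  →  p(k(p(b), p(c)))   [R1 at 1]
3. p(k(p(b), p(c)))  →  p(b)   [R1 at 1]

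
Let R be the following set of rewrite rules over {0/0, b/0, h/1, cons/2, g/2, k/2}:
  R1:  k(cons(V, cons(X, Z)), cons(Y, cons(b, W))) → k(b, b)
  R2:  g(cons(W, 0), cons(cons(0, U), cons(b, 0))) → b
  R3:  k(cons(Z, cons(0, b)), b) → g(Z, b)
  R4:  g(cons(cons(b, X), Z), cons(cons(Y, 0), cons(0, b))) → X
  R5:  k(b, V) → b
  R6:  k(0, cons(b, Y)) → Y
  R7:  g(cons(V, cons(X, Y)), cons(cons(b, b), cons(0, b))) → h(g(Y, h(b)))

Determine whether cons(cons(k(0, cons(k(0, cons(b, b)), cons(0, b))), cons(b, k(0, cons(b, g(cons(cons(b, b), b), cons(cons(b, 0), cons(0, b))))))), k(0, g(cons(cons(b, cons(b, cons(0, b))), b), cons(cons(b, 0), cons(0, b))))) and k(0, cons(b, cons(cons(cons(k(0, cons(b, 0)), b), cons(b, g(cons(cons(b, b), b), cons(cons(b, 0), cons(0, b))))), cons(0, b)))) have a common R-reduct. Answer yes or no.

yes — NF(t₁) = cons(cons(cons(0, b), cons(b, b)), cons(0, b)), NF(t₂) = cons(cons(cons(0, b), cons(b, b)), cons(0, b))

Reduce t₁ = cons(cons(k(0, cons(k(0, cons(b, b)), cons(0, b))), cons(b, k(0, cons(b, g(cons(cons(b, b), b), cons(cons(b, 0), cons(0, b))))))), k(0, g(cons(cons(b, cons(b, cons(0, b))), b), cons(cons(b, 0), cons(0, b))))):
1. cons(cons(k(0, cons(k(0, cons(b, b)), cons(0, b))), cons(b, k(0, cons(b, g(cons(cons(b, b), b), cons(cons(b, 0), cons(0, b))))))), k(0, g(cons(cons(b, cons(b, cons(0, b))), b), cons(cons(b, 0), cons(0, b)))))  →  cons(cons(k(0, cons(b, cons(0, b))), cons(b, k(0, cons(b, g(cons(cons(b, b), b), cons(cons(b, 0), cons(0, b))))))), k(0, g(cons(cons(b, cons(b, cons(0, b))), b), cons(cons(b, 0), cons(0, b)))))   [R6 at 1.1.2.1]
2. cons(cons(k(0, cons(b, cons(0, b))), cons(b, k(0, cons(b, g(cons(cons(b, b), b), cons(cons(b, 0), cons(0, b))))))), k(0, g(cons(cons(b, cons(b, cons(0, b))), b), cons(cons(b, 0), cons(0, b)))))  →  cons(cons(cons(0, b), cons(b, k(0, cons(b, g(cons(cons(b, b), b), cons(cons(b, 0), cons(0, b))))))), k(0, g(cons(cons(b, cons(b, cons(0, b))), b), cons(cons(b, 0), cons(0, b)))))   [R6 at 1.1]
3. cons(cons(cons(0, b), cons(b, k(0, cons(b, g(cons(cons(b, b), b), cons(cons(b, 0), cons(0, b))))))), k(0, g(cons(cons(b, cons(b, cons(0, b))), b), cons(cons(b, 0), cons(0, b)))))  →  cons(cons(cons(0, b), cons(b, g(cons(cons(b, b), b), cons(cons(b, 0), cons(0, b))))), k(0, g(cons(cons(b, cons(b, cons(0, b))), b), cons(cons(b, 0), cons(0, b)))))   [R6 at 1.2.2]
4. cons(cons(cons(0, b), cons(b, g(cons(cons(b, b), b), cons(cons(b, 0), cons(0, b))))), k(0, g(cons(cons(b, cons(b, cons(0, b))), b), cons(cons(b, 0), cons(0, b)))))  →  cons(cons(cons(0, b), cons(b, b)), k(0, g(cons(cons(b, cons(b, cons(0, b))), b), cons(cons(b, 0), cons(0, b)))))   [R4 at 1.2.2]
5. cons(cons(cons(0, b), cons(b, b)), k(0, g(cons(cons(b, cons(b, cons(0, b))), b), cons(cons(b, 0), cons(0, b)))))  →  cons(cons(cons(0, b), cons(b, b)), k(0, cons(b, cons(0, b))))   [R4 at 2.2]
6. cons(cons(cons(0, b), cons(b, b)), k(0, cons(b, cons(0, b))))  →  cons(cons(cons(0, b), cons(b, b)), cons(0, b))   [R6 at 2]

Reduce t₂ = k(0, cons(b, cons(cons(cons(k(0, cons(b, 0)), b), cons(b, g(cons(cons(b, b), b), cons(cons(b, 0), cons(0, b))))), cons(0, b)))):
1. k(0, cons(b, cons(cons(cons(k(0, cons(b, 0)), b), cons(b, g(cons(cons(b, b), b), cons(cons(b, 0), cons(0, b))))), cons(0, b))))  →  cons(cons(cons(k(0, cons(b, 0)), b), cons(b, g(cons(cons(b, b), b), cons(cons(b, 0), cons(0, b))))), cons(0, b))   [R6 at ε]
2. cons(cons(cons(k(0, cons(b, 0)), b), cons(b, g(cons(cons(b, b), b), cons(cons(b, 0), cons(0, b))))), cons(0, b))  →  cons(cons(cons(0, b), cons(b, g(cons(cons(b, b), b), cons(cons(b, 0), cons(0, b))))), cons(0, b))   [R6 at 1.1.1]
3. cons(cons(cons(0, b), cons(b, g(cons(cons(b, b), b), cons(cons(b, 0), cons(0, b))))), cons(0, b))  →  cons(cons(cons(0, b), cons(b, b)), cons(0, b))   [R4 at 1.2.2]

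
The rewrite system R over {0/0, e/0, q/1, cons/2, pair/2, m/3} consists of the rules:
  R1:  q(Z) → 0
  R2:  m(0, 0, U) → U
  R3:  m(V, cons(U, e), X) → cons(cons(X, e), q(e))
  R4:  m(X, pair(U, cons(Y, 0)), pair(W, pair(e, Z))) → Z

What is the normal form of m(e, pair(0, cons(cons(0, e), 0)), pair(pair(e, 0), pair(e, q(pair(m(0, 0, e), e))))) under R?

1. m(e, pair(0, cons(cons(0, e), 0)), pair(pair(e, 0), pair(e, q(pair(m(0, 0, e), e)))))  →  q(pair(m(0, 0, e), e))   [R4 at ε]
2. q(pair(m(0, 0, e), e))  →  0   [R1 at ε]

0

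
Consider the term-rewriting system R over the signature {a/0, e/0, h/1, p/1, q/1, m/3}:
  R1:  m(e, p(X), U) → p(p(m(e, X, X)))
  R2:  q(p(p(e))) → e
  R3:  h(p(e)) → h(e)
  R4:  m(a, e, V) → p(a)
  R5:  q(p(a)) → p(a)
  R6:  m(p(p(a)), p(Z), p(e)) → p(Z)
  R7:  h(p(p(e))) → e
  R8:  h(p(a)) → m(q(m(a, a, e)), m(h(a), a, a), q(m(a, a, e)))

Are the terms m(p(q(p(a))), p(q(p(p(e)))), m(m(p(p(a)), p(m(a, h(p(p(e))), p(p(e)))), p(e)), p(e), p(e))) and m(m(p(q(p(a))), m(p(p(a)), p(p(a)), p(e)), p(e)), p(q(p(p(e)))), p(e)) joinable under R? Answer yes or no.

yes — NF(t₁) = p(e), NF(t₂) = p(e)

Reduce t₁ = m(p(q(p(a))), p(q(p(p(e)))), m(m(p(p(a)), p(m(a, h(p(p(e))), p(p(e)))), p(e)), p(e), p(e))):
1. m(p(q(p(a))), p(q(p(p(e)))), m(m(p(p(a)), p(m(a, h(p(p(e))), p(p(e)))), p(e)), p(e), p(e)))  →  m(p(p(a)), p(q(p(p(e)))), m(m(p(p(a)), p(m(a, h(p(p(e))), p(p(e)))), p(e)), p(e), p(e)))   [R5 at 1.1]
2. m(p(p(a)), p(q(p(p(e)))), m(m(p(p(a)), p(m(a, h(p(p(e))), p(p(e)))), p(e)), p(e), p(e)))  →  m(p(p(a)), p(e), m(m(p(p(a)), p(m(a, h(p(p(e))), p(p(e)))), p(e)), p(e), p(e)))   [R2 at 2.1]
3. m(p(p(a)), p(e), m(m(p(p(a)), p(m(a, h(p(p(e))), p(p(e)))), p(e)), p(e), p(e)))  →  m(p(p(a)), p(e), m(p(m(a, h(p(p(e))), p(p(e)))), p(e), p(e)))   [R6 at 3.1]
4. m(p(p(a)), p(e), m(p(m(a, h(p(p(e))), p(p(e)))), p(e), p(e)))  →  m(p(p(a)), p(e), m(p(m(a, e, p(p(e)))), p(e), p(e)))   [R7 at 3.1.1.2]
5. m(p(p(a)), p(e), m(p(m(a, e, p(p(e)))), p(e), p(e)))  →  m(p(p(a)), p(e), m(p(p(a)), p(e), p(e)))   [R4 at 3.1.1]
6. m(p(p(a)), p(e), m(p(p(a)), p(e), p(e)))  →  m(p(p(a)), p(e), p(e))   [R6 at 3]
7. m(p(p(a)), p(e), p(e))  →  p(e)   [R6 at ε]

Reduce t₂ = m(m(p(q(p(a))), m(p(p(a)), p(p(a)), p(e)), p(e)), p(q(p(p(e)))), p(e)):
1. m(m(p(q(p(a))), m(p(p(a)), p(p(a)), p(e)), p(e)), p(q(p(p(e)))), p(e))  →  m(m(p(p(a)), m(p(p(a)), p(p(a)), p(e)), p(e)), p(q(p(p(e)))), p(e))   [R5 at 1.1.1]
2. m(m(p(p(a)), m(p(p(a)), p(p(a)), p(e)), p(e)), p(q(p(p(e)))), p(e))  →  m(m(p(p(a)), p(p(a)), p(e)), p(q(p(p(e)))), p(e))   [R6 at 1.2]
3. m(m(p(p(a)), p(p(a)), p(e)), p(q(p(p(e)))), p(e))  →  m(p(p(a)), p(q(p(p(e)))), p(e))   [R6 at 1]
4. m(p(p(a)), p(q(p(p(e)))), p(e))  →  p(q(p(p(e))))   [R6 at ε]
5. p(q(p(p(e))))  →  p(e)   [R2 at 1]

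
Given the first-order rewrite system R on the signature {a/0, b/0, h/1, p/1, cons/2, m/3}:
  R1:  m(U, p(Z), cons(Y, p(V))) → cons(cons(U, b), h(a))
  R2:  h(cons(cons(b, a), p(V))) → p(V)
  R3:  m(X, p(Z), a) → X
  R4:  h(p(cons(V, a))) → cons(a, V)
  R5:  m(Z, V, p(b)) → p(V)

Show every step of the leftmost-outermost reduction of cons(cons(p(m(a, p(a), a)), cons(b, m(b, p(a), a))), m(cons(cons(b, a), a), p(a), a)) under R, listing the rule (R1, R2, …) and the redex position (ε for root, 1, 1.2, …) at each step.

1. cons(cons(p(m(a, p(a), a)), cons(b, m(b, p(a), a))), m(cons(cons(b, a), a), p(a), a))  →  cons(cons(p(a), cons(b, m(b, p(a), a))), m(cons(cons(b, a), a), p(a), a))   [R3 at 1.1.1]
2. cons(cons(p(a), cons(b, m(b, p(a), a))), m(cons(cons(b, a), a), p(a), a))  →  cons(cons(p(a), cons(b, b)), m(cons(cons(b, a), a), p(a), a))   [R3 at 1.2.2]
3. cons(cons(p(a), cons(b, b)), m(cons(cons(b, a), a), p(a), a))  →  cons(cons(p(a), cons(b, b)), cons(cons(b, a), a))   [R3 at 2]

cons(cons(p(a), cons(b, b)), cons(cons(b, a), a))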